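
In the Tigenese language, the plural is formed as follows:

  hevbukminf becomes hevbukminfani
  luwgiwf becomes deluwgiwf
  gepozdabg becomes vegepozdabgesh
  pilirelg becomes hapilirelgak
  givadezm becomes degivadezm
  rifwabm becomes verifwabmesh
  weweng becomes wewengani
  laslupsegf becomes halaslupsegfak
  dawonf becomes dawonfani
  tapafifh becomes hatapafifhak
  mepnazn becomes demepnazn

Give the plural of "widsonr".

"widsonr" has second-to-last letter 'n'. The stems whose second-to-last letter is 'n' (weweng → wewengani, dawonf → dawonfani, hevbukminf → hevbukminfani) add -ani.
So widsonr → widsonrani.

widsonrani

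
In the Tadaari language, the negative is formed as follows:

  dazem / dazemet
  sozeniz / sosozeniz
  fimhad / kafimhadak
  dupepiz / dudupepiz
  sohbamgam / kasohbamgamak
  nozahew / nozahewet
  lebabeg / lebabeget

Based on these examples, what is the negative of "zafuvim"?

"zafuvim" has last vowel 'i'. The stems whose last vowel is 'i' (dupepiz → dudupepiz, sozeniz → sosozeniz) repeat the first consonant+vowel as a prefix.
So zafuvim → zazafuvim.

zazafuvim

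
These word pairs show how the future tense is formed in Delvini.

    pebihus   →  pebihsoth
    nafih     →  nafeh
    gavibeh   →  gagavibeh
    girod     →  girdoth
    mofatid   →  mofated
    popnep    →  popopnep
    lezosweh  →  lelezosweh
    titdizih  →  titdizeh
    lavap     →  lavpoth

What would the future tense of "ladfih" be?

ladfeh

lezosweh and titdizih both end in -h yet inflect differently (lelezosweh, titdizeh), so the final letter is not what conditions the rule; the last vowel is.
"ladfih" has last vowel 'i'. The stems whose last vowel is 'i' (titdizih → titdizeh, mofatid → mofated, nafih → nafeh) change the last vowel to 'e'.
So ladfih → ladfeh.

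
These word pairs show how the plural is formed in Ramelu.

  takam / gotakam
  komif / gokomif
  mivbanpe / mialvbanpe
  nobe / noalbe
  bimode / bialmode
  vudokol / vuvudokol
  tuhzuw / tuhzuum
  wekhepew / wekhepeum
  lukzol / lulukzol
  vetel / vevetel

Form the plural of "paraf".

goparaf

"paraf" ends in -f. The one such stem in the data (komif → gokomif) adds the prefix go-, so the same rule applies.
The other patterns: stems ending in -e insert -al- after the first vowel; stems ending in -w drop the final letter and add -um; stems ending in -l repeat the first consonant+vowel as a prefix.
So paraf → goparaf.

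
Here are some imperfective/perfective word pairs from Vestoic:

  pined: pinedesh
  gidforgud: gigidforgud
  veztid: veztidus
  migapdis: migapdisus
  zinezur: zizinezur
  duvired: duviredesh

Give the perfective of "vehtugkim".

vehtugkimus

gidforgud and veztid both end in -d yet inflect differently (gigidforgud, veztidus), so the final letter is not what conditions the rule; the last vowel is.
"vehtugkim" has last vowel 'i'. The stems whose last vowel is 'i' (veztid → veztidus, migapdis → migapdisus) add -us.
So vehtugkim → vehtugkimus.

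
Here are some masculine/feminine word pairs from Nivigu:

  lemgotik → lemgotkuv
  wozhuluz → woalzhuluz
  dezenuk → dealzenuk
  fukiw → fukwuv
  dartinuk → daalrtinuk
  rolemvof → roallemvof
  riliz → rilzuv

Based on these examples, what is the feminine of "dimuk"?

dialmuk

lemgotik and dezenuk both end in -k yet inflect differently (lemgotkuv, dealzenuk), so the final letter is not what conditions the rule; the last vowel is.
"dimuk" has last vowel 'u'. The stems whose last vowel is 'u' (dezenuk → dealzenuk, dartinuk → daalrtinuk, wozhuluz → woalzhuluz) insert -al- after the first vowel.
So dimuk → dialmuk.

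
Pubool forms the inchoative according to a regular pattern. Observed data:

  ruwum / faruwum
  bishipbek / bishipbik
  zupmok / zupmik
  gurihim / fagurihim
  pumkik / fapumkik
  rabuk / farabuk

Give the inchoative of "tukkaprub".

rabuk and bishipbek both end in -k yet inflect differently (farabuk, bishipbik), so the final letter is not what conditions the rule; the last vowel is.
"tukkaprub" has last vowel 'u'. The stems whose last vowel is 'u' (rabuk → farabuk, ruwum → faruwum) add the prefix fa-.
So tukkaprub → fatukkaprub.

fatukkaprub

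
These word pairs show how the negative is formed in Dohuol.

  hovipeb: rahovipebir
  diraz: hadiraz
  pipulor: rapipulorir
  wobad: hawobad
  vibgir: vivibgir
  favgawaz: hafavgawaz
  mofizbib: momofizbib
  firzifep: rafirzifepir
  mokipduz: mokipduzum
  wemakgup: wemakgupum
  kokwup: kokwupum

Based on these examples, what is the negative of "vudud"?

mokipduz and diraz both end in -z yet inflect differently (mokipduzum, hadiraz), so the final letter is not what conditions the rule; the last vowel is.
"vudud" has last vowel 'u'. The stems whose last vowel is 'u' (kokwup → kokwupum, wemakgup → wemakgupum, mokipduz → mokipduzum) add -um.
The other patterns: stems whose last vowel is 'a' add the prefix ha-; stems whose last vowel is 'i' repeat the first consonant+vowel as a prefix; stems whose last vowel is 'e' or 'o' add ra- … -ir around the stem.
So vudud → vududum.

vududum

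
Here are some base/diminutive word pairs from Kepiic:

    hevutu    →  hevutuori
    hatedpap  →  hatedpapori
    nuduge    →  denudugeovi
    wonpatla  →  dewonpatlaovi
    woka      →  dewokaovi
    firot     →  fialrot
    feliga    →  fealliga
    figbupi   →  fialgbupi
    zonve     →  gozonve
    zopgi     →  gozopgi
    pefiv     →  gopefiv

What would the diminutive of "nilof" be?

"nilof" begins with n-. The one such stem in the data (nuduge → denudugeovi) adds de- … -ovi around the stem, so the same rule applies.
So nilof → denilofovi.

denilofovi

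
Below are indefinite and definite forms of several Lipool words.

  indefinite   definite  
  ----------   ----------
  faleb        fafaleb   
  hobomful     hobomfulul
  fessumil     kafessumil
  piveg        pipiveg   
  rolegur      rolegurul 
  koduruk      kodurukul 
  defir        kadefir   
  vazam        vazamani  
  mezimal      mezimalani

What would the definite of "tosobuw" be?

tosobuwul

defir and rolegur both end in -r yet inflect differently (kadefir, rolegurul), so the final letter is not what conditions the rule; the last vowel is.
"tosobuw" has last vowel 'u'. The stems whose last vowel is 'u' (koduruk → kodurukul, rolegur → rolegurul, hobomful → hobomfulul) add -ul.
So tosobuw → tosobuwul.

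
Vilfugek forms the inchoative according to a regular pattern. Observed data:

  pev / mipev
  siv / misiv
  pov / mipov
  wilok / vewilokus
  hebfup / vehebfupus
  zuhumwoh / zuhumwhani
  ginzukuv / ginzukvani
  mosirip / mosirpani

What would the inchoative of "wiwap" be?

"wiwap" has 2 vowels. The stems with 2 vowels (wilok → vewilokus, hebfup → vehebfupus) add ve- … -us around the stem.
The other patterns: stems with 1 vowel add the prefix mi-; stems with 3 vowels delete the last vowel and add -ani.
So wiwap → vewiwapus.

vewiwapus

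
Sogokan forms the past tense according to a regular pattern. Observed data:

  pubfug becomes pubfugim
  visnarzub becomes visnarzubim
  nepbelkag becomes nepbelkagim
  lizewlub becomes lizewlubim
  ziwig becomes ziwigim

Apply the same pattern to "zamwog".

zamwogim

Every pair shown (pubfug → pubfugim, visnarzub → visnarzubim, nepbelkag → nepbelkagim, …) follows the same rule: add -im.
So zamwog → zamwogim.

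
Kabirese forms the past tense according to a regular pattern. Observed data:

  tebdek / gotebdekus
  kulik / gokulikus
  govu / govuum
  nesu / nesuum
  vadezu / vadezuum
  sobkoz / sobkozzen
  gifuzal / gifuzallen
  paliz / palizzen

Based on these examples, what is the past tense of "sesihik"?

gosesihikus

kulik and paliz both have last vowel 'i' yet inflect differently (gokulikus, palizzen), so the last vowel is not what conditions the rule; the final letter is.
"sesihik" ends in -k. The stems ending in -k (tebdek → gotebdekus, kulik → gokulikus) add go- … -us around the stem.
So sesihik → gosesihikus.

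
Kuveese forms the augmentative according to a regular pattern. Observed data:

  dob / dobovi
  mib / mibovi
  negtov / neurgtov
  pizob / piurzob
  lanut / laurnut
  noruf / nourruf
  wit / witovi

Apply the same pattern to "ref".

wit and lanut both end in -t yet inflect differently (witovi, laurnut), so the final letter is not what conditions the rule; the number of vowels is.
"ref" has 1 vowel. The stems with 1 vowel (mib → mibovi, wit → witovi, dob → dobovi) add -ovi.
So ref → refovi.

refovi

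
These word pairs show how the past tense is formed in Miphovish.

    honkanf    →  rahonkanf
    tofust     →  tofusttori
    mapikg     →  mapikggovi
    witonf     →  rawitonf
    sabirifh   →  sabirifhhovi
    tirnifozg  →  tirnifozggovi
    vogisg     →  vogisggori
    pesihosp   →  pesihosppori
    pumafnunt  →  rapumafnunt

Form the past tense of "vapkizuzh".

vapkizuzhhovi

pumafnunt and tofust both end in -t yet inflect differently (rapumafnunt, tofusttori), so the final letter is not what conditions the rule; the second-to-last letter is.
"vapkizuzh" has second-to-last letter 'z'. The one such stem in the data (tirnifozg → tirnifozggovi) doubles the final consonant and adds -ovi (as do mapikg, sabirifh), so the same rule applies.
So vapkizuzh → vapkizuzhhovi.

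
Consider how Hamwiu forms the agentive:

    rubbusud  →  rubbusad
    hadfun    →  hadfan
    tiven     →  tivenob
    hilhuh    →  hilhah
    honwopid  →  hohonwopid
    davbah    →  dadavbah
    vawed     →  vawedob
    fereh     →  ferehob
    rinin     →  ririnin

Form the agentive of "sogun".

sogan

"sogun" has last vowel 'u'. The stems whose last vowel is 'u' (hadfun → hadfan, hilhuh → hilhah, rubbusud → rubbusad) change the last vowel to 'a'.
So sogun → sogan.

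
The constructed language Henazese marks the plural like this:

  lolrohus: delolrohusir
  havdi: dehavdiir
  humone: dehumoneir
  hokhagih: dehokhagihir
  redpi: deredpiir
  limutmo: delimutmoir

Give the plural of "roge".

Every pair shown (lolrohus → delolrohusir, havdi → dehavdiir, humone → dehumoneir, …) follows the same rule: add de- … -ir around the stem.
So roge → derogeir.

derogeir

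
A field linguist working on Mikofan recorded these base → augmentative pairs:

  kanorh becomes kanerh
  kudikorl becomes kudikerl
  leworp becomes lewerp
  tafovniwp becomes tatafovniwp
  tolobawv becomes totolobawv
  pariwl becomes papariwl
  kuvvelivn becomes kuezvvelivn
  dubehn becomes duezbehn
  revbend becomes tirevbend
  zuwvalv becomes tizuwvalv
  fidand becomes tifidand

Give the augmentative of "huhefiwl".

huhuhefiwl

leworp and tafovniwp both end in -p yet inflect differently (lewerp, tatafovniwp), so the final letter is not what conditions the rule; the second-to-last letter is.
"huhefiwl" has second-to-last letter 'w'. The stems whose second-to-last letter is 'w' (tafovniwp → tatafovniwp, tolobawv → totolobawv, pariwl → papariwl) repeat the first consonant+vowel as a prefix.
The other patterns: stems whose second-to-last letter is 'r' change the last vowel to 'e'; stems whose second-to-last letter is 'h' or 'v' insert -ez- after the first vowel; stems whose second-to-last letter is 'l' or 'n' add the prefix ti-.
So huhefiwl → huhuhefiwl.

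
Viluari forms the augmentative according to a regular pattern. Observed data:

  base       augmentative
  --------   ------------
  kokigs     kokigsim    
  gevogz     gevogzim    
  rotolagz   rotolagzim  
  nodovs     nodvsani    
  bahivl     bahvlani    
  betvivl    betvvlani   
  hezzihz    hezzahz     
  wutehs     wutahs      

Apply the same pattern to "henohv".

henahv

kokigs and nodovs both end in -s yet inflect differently (kokigsim, nodvsani), so the final letter is not what conditions the rule; the second-to-last letter is.
"henohv" has second-to-last letter 'h'. The stems whose second-to-last letter is 'h' (hezzihz → hezzahz, wutehs → wutahs) change the last vowel to 'a'.
The other patterns: stems whose second-to-last letter is 'g' add -im; stems whose second-to-last letter is 'v' delete the last vowel and add -ani.
So henohv → henahv.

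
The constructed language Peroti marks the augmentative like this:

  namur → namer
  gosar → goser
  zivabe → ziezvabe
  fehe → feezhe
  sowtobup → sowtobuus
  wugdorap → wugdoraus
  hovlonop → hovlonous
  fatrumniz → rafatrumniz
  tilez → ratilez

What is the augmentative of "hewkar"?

namur and sowtobup both have last vowel 'u' yet inflect differently (namer, sowtobuus), so the last vowel is not what conditions the rule; the final letter is.
"hewkar" ends in -r. The stems ending in -r (namur → namer, gosar → goser) change the last vowel to 'e'.
So hewkar → hewker.

hewker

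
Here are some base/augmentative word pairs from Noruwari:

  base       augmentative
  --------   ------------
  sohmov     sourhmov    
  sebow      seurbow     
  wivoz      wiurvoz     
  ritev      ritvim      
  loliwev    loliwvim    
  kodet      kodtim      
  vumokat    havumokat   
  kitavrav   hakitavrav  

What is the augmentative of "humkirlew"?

"humkirlew" has last vowel 'e'. The stems whose last vowel is 'e' (ritev → ritvim, loliwev → loliwvim, kodet → kodtim) delete the last vowel and add -im.
The other patterns: stems whose last vowel is 'o' insert -ur- after the first vowel; stems whose last vowel is 'a' add the prefix ha-.
So humkirlew → humkirlwim.

humkirlwim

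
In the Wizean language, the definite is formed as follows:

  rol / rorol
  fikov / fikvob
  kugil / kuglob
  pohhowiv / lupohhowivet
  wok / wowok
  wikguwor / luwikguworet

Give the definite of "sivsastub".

lusivsastubet

"sivsastub" has 3 vowels. The stems with 3 vowels (pohhowiv → lupohhowivet, wikguwor → luwikguworet) add lu- … -et around the stem.
So sivsastub → lusivsastubet.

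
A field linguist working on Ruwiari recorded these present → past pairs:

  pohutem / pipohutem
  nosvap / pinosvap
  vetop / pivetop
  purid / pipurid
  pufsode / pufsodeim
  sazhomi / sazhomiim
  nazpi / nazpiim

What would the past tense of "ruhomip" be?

"ruhomip" ends in a consonant. The stems ending in a consonant (pohutem → pipohutem, nosvap → pinosvap, vetop → pivetop) add the prefix pi-.
So ruhomip → piruhomip.

piruhomip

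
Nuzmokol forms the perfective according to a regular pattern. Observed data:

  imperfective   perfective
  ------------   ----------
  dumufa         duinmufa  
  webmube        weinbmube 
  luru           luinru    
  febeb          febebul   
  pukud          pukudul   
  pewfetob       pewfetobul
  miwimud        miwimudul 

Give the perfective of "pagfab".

webmube and febeb both have last vowel 'e' yet inflect differently (weinbmube, febebul), so the last vowel is not what conditions the rule; whether the stem ends in a vowel or a consonant is.
"pagfab" ends in a consonant. The stems ending in a consonant (febeb → febebul, pukud → pukudul, pewfetob → pewfetobul) add -ul.
So pagfab → pagfabul.

pagfabul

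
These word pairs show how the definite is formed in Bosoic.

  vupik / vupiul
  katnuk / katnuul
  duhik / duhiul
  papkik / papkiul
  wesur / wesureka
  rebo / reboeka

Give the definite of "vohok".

"vohok" ends in -k. The stems ending in -k (vupik → vupiul, katnuk → katnuul, papkik → papkiul) drop the final letter and add -ul.
The other pattern: stems ending in -o or -r add -eka.
So vohok → vohoul.

vohoul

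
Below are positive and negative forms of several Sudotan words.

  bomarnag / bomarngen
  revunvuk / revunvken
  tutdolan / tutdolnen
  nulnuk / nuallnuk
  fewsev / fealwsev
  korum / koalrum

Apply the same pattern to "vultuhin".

vultuhnen

"vultuhin" has 3 vowels. The stems with 3 vowels (bomarnag → bomarngen, revunvuk → revunvken, tutdolan → tutdolnen) delete the last vowel and add -en.
So vultuhin → vultuhnen.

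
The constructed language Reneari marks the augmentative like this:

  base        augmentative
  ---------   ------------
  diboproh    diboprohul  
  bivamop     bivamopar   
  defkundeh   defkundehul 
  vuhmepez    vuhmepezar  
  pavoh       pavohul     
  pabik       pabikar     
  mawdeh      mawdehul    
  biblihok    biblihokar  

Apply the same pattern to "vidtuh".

pavoh and bivamop both have last vowel 'o' yet inflect differently (pavohul, bivamopar), so the last vowel is not what conditions the rule; the final letter is.
"vidtuh" ends in -h. The stems ending in -h (mawdeh → mawdehul, pavoh → pavohul, defkundeh → defkundehul) add -ul.
The other pattern: stems ending in -k, -p or -z add -ar.
So vidtuh → vidtuhul.

vidtuhul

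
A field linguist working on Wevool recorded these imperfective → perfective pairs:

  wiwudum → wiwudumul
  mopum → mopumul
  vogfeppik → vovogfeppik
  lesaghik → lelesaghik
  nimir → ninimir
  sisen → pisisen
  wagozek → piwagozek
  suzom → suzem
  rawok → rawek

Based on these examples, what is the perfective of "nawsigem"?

pinawsigem

vogfeppik and wagozek both end in -k yet inflect differently (vovogfeppik, piwagozek), so the final letter is not what conditions the rule; the last vowel is.
"nawsigem" has last vowel 'e'. The stems whose last vowel is 'e' (sisen → pisisen, wagozek → piwagozek) add the prefix pi-.
So nawsigem → pinawsigem.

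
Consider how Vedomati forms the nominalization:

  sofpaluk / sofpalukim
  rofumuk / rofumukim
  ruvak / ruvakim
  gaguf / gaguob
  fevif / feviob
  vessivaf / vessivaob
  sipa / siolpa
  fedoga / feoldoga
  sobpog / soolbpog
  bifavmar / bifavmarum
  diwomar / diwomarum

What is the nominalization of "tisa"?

"tisa" ends in -a. The stems ending in -a (sipa → siolpa, fedoga → feoldoga) insert -ol- after the first vowel.
So tisa → tiolsa.

tiolsa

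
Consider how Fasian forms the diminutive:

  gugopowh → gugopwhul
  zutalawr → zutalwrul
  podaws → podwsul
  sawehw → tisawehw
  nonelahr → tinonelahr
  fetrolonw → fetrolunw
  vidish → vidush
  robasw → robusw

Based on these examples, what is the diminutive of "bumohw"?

tibumohw

zutalawr and nonelahr both end in -r yet inflect differently (zutalwrul, tinonelahr), so the final letter is not what conditions the rule; the second-to-last letter is.
"bumohw" has second-to-last letter 'h'. The stems whose second-to-last letter is 'h' (sawehw → tisawehw, nonelahr → tinonelahr) add the prefix ti-.
The other patterns: stems whose second-to-last letter is 'w' delete the last vowel and add -ul; stems whose second-to-last letter is 'n' or 's' change the last vowel to 'u'.
So bumohw → tibumohw.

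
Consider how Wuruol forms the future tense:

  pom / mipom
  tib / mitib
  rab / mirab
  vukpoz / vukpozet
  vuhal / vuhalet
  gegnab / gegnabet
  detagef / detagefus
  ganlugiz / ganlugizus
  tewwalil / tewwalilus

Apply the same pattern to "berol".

"berol" has 2 vowels. The stems with 2 vowels (vukpoz → vukpozet, vuhal → vuhalet, gegnab → gegnabet) add -et.
So berol → berolet.

berolet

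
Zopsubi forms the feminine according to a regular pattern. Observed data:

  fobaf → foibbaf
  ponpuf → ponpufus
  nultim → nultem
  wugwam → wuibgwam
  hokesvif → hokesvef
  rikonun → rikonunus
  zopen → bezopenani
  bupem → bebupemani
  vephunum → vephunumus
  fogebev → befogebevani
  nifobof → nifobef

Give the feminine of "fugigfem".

befugigfemani

"fugigfem" has last vowel 'e'. The stems whose last vowel is 'e' (bupem → bebupemani, zopen → bezopenani, fogebev → befogebevani) add be- … -ani around the stem.
The other patterns: stems whose last vowel is 'u' add -us; stems whose last vowel is 'a' insert -ib- after the first vowel; stems whose last vowel is 'i' or 'o' change the last vowel to 'e'.
So fugigfem → befugigfemani.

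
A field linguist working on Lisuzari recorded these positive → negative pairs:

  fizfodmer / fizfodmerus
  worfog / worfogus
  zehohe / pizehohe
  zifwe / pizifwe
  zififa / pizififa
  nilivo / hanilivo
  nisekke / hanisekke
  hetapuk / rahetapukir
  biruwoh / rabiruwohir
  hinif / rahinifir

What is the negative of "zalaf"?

pizalaf

zehohe and nisekke both end in -e yet inflect differently (pizehohe, hanisekke), so the final letter is not what conditions the rule; the first letter is.
"zalaf" begins with z-. The stems beginning with z- (zehohe → pizehohe, zifwe → pizifwe, zififa → pizififa) add the prefix pi-.
The other patterns: stems beginning with f- or w- add -us; stems beginning with n- add the prefix ha-; stems beginning with b- or h- add ra- … -ir around the stem.
So zalaf → pizalaf.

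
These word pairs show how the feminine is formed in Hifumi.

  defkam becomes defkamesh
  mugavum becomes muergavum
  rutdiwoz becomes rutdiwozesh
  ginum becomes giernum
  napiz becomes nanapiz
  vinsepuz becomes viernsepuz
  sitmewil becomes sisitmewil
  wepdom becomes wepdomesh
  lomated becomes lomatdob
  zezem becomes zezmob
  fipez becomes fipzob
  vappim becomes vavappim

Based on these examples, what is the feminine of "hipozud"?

vinsepuz and napiz both end in -z yet inflect differently (viernsepuz, nanapiz), so the final letter is not what conditions the rule; the last vowel is.
"hipozud" has last vowel 'u'. The stems whose last vowel is 'u' (vinsepuz → viernsepuz, mugavum → muergavum, ginum → giernum) insert -er- after the first vowel.
The other patterns: stems whose last vowel is 'i' repeat the first consonant+vowel as a prefix; stems whose last vowel is 'e' delete the last vowel and add -ob; stems whose last vowel is 'a' or 'o' add -esh.
So hipozud → hierpozud.

hierpozud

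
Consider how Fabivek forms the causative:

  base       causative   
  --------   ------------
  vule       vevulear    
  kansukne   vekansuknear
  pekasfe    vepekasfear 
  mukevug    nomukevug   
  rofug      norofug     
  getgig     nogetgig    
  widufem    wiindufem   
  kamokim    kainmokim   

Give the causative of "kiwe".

"kiwe" ends in -e. The stems ending in -e (vule → vevulear, kansukne → vekansuknear, pekasfe → vepekasfear) add ve- … -ar around the stem.
The other patterns: stems ending in -g add the prefix no-; stems ending in -m insert -in- after the first vowel.
So kiwe → vekiwear.

vekiwear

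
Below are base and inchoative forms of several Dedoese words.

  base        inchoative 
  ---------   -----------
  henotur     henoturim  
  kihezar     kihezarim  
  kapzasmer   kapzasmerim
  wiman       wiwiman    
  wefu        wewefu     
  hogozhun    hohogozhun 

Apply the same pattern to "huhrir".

huhririm

kihezar and wiman both have last vowel 'a' yet inflect differently (kihezarim, wiwiman), so the last vowel is not what conditions the rule; the final letter is.
"huhrir" ends in -r. The stems ending in -r (henotur → henoturim, kihezar → kihezarim, kapzasmer → kapzasmerim) add -im.
The other pattern: stems ending in -n or -u repeat the first consonant+vowel as a prefix.
So huhrir → huhririm.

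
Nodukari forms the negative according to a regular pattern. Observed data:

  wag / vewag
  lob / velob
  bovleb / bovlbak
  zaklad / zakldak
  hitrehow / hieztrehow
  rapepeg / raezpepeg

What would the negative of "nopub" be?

nopbak

lob and bovleb both end in -b yet inflect differently (velob, bovlbak), so the final letter is not what conditions the rule; the number of vowels is.
"nopub" has 2 vowels. The stems with 2 vowels (bovleb → bovlbak, zaklad → zakldak) delete the last vowel and add -ak.
So nopub → nopbak.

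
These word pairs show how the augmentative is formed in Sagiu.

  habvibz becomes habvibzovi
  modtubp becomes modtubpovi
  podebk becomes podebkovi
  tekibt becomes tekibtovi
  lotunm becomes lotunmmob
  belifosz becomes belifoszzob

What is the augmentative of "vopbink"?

"vopbink" has second-to-last letter 'n'. The one such stem in the data (lotunm → lotunmmob) doubles the final consonant and adds -ob (as does belifosz), so the same rule applies.
So vopbink → vopbinkkob.

vopbinkkob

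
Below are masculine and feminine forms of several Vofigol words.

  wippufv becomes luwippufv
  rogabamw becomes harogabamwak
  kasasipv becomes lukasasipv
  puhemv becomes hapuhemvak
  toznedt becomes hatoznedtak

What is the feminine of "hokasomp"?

puhemv and wippufv both end in -v yet inflect differently (hapuhemvak, luwippufv), so the final letter is not what conditions the rule; the second-to-last letter is.
"hokasomp" has second-to-last letter 'm'. The stems whose second-to-last letter is 'm' (puhemv → hapuhemvak, rogabamw → harogabamwak) add ha- … -ak around the stem.
So hokasomp → hahokasompak.

hahokasompak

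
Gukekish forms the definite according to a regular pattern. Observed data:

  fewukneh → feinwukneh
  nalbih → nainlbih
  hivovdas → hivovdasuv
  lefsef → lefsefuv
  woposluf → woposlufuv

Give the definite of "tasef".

tasefuv

fewukneh and lefsef both have last vowel 'e' yet inflect differently (feinwukneh, lefsefuv), so the last vowel is not what conditions the rule; the final letter is.
"tasef" ends in -f. The stems ending in -f (lefsef → lefsefuv, woposluf → woposlufuv) add -uv.
The other pattern: stems ending in -h insert -in- after the first vowel.
So tasef → tasefuv.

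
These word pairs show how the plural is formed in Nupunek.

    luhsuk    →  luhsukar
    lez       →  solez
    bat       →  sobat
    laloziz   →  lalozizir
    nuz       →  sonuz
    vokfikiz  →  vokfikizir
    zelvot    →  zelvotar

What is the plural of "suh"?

bat and zelvot both end in -t yet inflect differently (sobat, zelvotar), so the final letter is not what conditions the rule; the number of vowels is.
"suh" has 1 vowel. The stems with 1 vowel (lez → solez, bat → sobat, nuz → sonuz) add the prefix so-.
So suh → sosuh.

sosuh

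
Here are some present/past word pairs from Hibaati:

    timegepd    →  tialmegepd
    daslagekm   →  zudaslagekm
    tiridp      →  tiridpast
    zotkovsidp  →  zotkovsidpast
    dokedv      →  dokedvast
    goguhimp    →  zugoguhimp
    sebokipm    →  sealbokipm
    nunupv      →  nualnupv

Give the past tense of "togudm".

dokedv and nunupv both end in -v yet inflect differently (dokedvast, nualnupv), so the final letter is not what conditions the rule; the second-to-last letter is.
"togudm" has second-to-last letter 'd'. The stems whose second-to-last letter is 'd' (dokedv → dokedvast, zotkovsidp → zotkovsidpast, tiridp → tiridpast) add -ast.
The other patterns: stems whose second-to-last letter is 'p' insert -al- after the first vowel; stems whose second-to-last letter is 'k' or 'm' add the prefix zu-.
So togudm → togudmast.

togudmast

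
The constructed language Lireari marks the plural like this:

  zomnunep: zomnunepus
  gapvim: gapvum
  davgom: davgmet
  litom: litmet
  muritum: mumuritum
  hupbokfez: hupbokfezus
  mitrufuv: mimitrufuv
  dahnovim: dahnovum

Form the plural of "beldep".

beldepus

gapvim and davgom both end in -m yet inflect differently (gapvum, davgmet), so the final letter is not what conditions the rule; the last vowel is.
"beldep" has last vowel 'e'. The stems whose last vowel is 'e' (hupbokfez → hupbokfezus, zomnunep → zomnunepus) add -us.
So beldep → beldepus.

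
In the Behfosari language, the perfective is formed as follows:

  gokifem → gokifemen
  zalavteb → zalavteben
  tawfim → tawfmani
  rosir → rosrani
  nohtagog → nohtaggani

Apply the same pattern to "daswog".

"daswog" has last vowel 'o'. The one such stem in the data (nohtagog → nohtaggani) deletes the last vowel and adds -ani (as do tawfim, rosir), so the same rule applies.
So daswog → daswgani.

daswgani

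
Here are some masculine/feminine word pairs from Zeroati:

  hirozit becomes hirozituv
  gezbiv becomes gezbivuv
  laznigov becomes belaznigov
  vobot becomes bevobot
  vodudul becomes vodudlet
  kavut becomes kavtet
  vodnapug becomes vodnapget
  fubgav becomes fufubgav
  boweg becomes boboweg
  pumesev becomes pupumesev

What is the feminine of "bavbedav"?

gezbiv and laznigov both end in -v yet inflect differently (gezbivuv, belaznigov), so the final letter is not what conditions the rule; the last vowel is.
"bavbedav" has last vowel 'a'. The one such stem in the data (fubgav → fufubgav) repeats the first consonant+vowel as a prefix (as do boweg, pumesev), so the same rule applies.
So bavbedav → babavbedav.

babavbedav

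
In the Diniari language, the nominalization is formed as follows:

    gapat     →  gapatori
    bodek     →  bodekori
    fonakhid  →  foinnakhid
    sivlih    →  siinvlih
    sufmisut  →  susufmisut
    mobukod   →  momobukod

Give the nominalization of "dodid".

"dodid" has last vowel 'i'. The stems whose last vowel is 'i' (fonakhid → foinnakhid, sivlih → siinvlih) insert -in- after the first vowel.
The other patterns: stems whose last vowel is 'a' or 'e' add -ori; stems whose last vowel is 'o' or 'u' repeat the first consonant+vowel as a prefix.
So dodid → doindid.

doindid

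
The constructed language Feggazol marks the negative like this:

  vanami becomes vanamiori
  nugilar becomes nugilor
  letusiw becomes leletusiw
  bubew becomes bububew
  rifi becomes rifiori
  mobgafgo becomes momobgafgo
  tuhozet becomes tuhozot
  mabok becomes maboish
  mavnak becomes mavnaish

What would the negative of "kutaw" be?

vanami and letusiw both have last vowel 'i' yet inflect differently (vanamiori, leletusiw), so the last vowel is not what conditions the rule; the final letter is.
"kutaw" ends in -w. The stems ending in -w (letusiw → leletusiw, bubew → bububew) repeat the first consonant+vowel as a prefix.
The other patterns: stems ending in -i add -ori; stems ending in -k drop the final letter and add -ish; stems ending in -r or -t change the last vowel to 'o'.
So kutaw → kukutaw.

kukutaw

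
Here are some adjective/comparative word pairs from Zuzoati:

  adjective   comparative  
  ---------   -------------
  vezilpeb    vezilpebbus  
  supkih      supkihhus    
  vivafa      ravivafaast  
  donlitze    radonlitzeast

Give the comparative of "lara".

vezilpeb and donlitze both have last vowel 'e' yet inflect differently (vezilpebbus, radonlitzeast), so the last vowel is not what conditions the rule; whether the stem ends in a vowel or a consonant is.
"lara" ends in a vowel. The stems ending in a vowel (vivafa → ravivafaast, donlitze → radonlitzeast) add ra- … -ast around the stem.
So lara → ralaraast.

ralaraast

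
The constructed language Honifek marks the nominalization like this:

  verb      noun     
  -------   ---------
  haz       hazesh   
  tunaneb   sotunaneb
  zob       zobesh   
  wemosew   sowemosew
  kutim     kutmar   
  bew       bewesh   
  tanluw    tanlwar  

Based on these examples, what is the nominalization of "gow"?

"gow" has 1 vowel. The stems with 1 vowel (haz → hazesh, zob → zobesh, bew → bewesh) add -esh.
So gow → gowesh.

gowesh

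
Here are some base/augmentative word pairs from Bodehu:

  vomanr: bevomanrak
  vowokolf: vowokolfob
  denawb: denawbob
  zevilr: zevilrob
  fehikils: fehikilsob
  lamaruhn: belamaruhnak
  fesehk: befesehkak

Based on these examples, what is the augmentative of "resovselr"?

vomanr and zevilr both end in -r yet inflect differently (bevomanrak, zevilrob), so the final letter is not what conditions the rule; the second-to-last letter is.
"resovselr" has second-to-last letter 'l'. The stems whose second-to-last letter is 'l' (zevilr → zevilrob, vowokolf → vowokolfob, fehikils → fehikilsob) add -ob.
So resovselr → resovselrob.

resovselrob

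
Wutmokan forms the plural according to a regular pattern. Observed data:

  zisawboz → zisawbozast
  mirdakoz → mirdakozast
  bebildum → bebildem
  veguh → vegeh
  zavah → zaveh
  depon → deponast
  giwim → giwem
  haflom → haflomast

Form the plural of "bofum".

bofem

haflom and bebildum both end in -m yet inflect differently (haflomast, bebildem), so the final letter is not what conditions the rule; the last vowel is.
"bofum" has last vowel 'u'. The stems whose last vowel is 'u' (bebildum → bebildem, veguh → vegeh) change the last vowel to 'e'.
The other pattern: stems whose last vowel is 'o' add -ast.
So bofum → bofem.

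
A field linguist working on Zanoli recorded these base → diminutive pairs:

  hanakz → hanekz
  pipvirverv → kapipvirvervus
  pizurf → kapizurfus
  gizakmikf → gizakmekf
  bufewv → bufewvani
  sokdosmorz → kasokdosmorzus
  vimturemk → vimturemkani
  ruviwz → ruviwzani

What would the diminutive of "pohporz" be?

"pohporz" has second-to-last letter 'r'. The stems whose second-to-last letter is 'r' (pipvirverv → kapipvirvervus, sokdosmorz → kasokdosmorzus, pizurf → kapizurfus) add ka- … -us around the stem.
The other patterns: stems whose second-to-last letter is 'm' or 'w' add -ani; stems whose second-to-last letter is 'k' change the last vowel to 'e'.
So pohporz → kapohporzus.

kapohporzus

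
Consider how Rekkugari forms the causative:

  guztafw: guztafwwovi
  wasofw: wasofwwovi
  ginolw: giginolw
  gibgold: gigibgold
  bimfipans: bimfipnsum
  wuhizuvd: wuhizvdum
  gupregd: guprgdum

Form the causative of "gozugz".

gozgzum

guztafw and ginolw both end in -w yet inflect differently (guztafwwovi, giginolw), so the final letter is not what conditions the rule; the second-to-last letter is.
"gozugz" has second-to-last letter 'g'. The one such stem in the data (gupregd → guprgdum) deletes the last vowel and adds -um (as do bimfipans, wuhizuvd), so the same rule applies.
The other patterns: stems whose second-to-last letter is 'f' double the final consonant and add -ovi; stems whose second-to-last letter is 'l' repeat the first consonant+vowel as a prefix.
So gozugz → gozgzum.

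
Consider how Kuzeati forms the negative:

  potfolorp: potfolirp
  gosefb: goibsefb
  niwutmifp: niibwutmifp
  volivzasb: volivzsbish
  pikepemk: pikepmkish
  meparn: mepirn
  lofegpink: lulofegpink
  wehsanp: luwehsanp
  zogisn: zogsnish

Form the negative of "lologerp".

lologirp

potfolorp and niwutmifp both end in -p yet inflect differently (potfolirp, niibwutmifp), so the final letter is not what conditions the rule; the second-to-last letter is.
"lologerp" has second-to-last letter 'r'. The stems whose second-to-last letter is 'r' (meparn → mepirn, potfolorp → potfolirp) change the last vowel to 'i'.
So lologerp → lologirp.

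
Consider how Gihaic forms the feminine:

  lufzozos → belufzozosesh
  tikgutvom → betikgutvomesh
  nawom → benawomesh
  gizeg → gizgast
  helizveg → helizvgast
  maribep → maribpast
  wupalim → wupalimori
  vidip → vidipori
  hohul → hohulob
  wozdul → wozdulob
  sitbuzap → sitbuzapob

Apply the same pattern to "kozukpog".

bekozukpogesh

"kozukpog" has last vowel 'o'. The stems whose last vowel is 'o' (lufzozos → belufzozosesh, tikgutvom → betikgutvomesh, nawom → benawomesh) add be- … -esh around the stem.
The other patterns: stems whose last vowel is 'e' delete the last vowel and add -ast; stems whose last vowel is 'i' add -ori; stems whose last vowel is 'a' or 'u' add -ob.
So kozukpog → bekozukpogesh.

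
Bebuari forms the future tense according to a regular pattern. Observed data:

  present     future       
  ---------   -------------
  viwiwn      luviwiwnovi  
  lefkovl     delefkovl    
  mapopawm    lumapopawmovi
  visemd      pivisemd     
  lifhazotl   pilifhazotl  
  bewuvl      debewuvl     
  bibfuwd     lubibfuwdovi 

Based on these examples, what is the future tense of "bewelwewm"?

bibfuwd and visemd both end in -d yet inflect differently (lubibfuwdovi, pivisemd), so the final letter is not what conditions the rule; the second-to-last letter is.
"bewelwewm" has second-to-last letter 'w'. The stems whose second-to-last letter is 'w' (bibfuwd → lubibfuwdovi, mapopawm → lumapopawmovi, viwiwn → luviwiwnovi) add lu- … -ovi around the stem.
So bewelwewm → lubewelwewmovi.

lubewelwewmovi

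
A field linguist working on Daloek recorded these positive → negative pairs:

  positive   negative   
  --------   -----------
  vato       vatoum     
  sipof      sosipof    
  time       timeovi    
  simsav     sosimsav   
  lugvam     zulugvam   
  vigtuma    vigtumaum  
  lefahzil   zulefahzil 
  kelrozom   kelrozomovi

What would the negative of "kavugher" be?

kavugherovi

lugvam and kelrozom both end in -m yet inflect differently (zulugvam, kelrozomovi), so the final letter is not what conditions the rule; the first letter is.
"kavugher" begins with k-. The one such stem in the data (kelrozom → kelrozomovi) adds -ovi, so the same rule applies.
So kavugher → kavugherovi.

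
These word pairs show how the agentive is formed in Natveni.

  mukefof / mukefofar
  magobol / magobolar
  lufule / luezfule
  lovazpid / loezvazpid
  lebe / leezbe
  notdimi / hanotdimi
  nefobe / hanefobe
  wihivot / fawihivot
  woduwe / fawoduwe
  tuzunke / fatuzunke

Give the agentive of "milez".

milezar

"milez" begins with m-. The stems beginning with m- (mukefof → mukefofar, magobol → magobolar) add -ar.
The other patterns: stems beginning with l- insert -ez- after the first vowel; stems beginning with n- add the prefix ha-; stems beginning with t- or w- add the prefix fa-.
So milez → milezar.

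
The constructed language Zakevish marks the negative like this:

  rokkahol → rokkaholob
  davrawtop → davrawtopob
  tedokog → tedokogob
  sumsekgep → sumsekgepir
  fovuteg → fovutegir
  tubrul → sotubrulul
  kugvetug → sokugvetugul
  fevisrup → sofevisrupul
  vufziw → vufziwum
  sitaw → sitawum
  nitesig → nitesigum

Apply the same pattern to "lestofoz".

davrawtop and sumsekgep both end in -p yet inflect differently (davrawtopob, sumsekgepir), so the final letter is not what conditions the rule; the last vowel is.
"lestofoz" has last vowel 'o'. The stems whose last vowel is 'o' (rokkahol → rokkaholob, davrawtop → davrawtopob, tedokog → tedokogob) add -ob.
The other patterns: stems whose last vowel is 'e' add -ir; stems whose last vowel is 'u' add so- … -ul around the stem; stems whose last vowel is 'a' or 'i' add -um.
So lestofoz → lestofozob.

lestofozob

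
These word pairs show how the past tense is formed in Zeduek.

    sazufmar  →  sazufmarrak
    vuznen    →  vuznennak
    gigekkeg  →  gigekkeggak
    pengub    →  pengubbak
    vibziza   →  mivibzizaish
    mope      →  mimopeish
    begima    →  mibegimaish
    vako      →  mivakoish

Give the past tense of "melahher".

melahherrak

sazufmar and vibziza both have last vowel 'a' yet inflect differently (sazufmarrak, mivibzizaish), so the last vowel is not what conditions the rule; whether the stem ends in a vowel or a consonant is.
"melahher" ends in a consonant. The stems ending in a consonant (sazufmar → sazufmarrak, vuznen → vuznennak, gigekkeg → gigekkeggak) double the final consonant and add -ak.
So melahher → melahherrak.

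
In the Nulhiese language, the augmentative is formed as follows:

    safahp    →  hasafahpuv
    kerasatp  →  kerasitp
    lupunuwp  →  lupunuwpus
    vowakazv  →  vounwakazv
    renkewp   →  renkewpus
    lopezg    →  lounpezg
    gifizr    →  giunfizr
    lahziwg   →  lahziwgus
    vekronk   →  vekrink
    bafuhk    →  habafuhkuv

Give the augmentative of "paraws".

renkewp and safahp both end in -p yet inflect differently (renkewpus, hasafahpuv), so the final letter is not what conditions the rule; the second-to-last letter is.
"paraws" has second-to-last letter 'w'. The stems whose second-to-last letter is 'w' (renkewp → renkewpus, lupunuwp → lupunuwpus, lahziwg → lahziwgus) add -us.
So paraws → parawsus.

parawsus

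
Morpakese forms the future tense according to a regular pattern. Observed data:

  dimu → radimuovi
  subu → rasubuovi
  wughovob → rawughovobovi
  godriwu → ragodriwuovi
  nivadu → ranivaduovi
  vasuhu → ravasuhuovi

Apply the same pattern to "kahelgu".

Every pair shown (dimu → radimuovi, subu → rasubuovi, wughovob → rawughovobovi, …) follows the same rule: add ra- … -ovi around the stem.
So kahelgu → rakahelguovi.

rakahelguovi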